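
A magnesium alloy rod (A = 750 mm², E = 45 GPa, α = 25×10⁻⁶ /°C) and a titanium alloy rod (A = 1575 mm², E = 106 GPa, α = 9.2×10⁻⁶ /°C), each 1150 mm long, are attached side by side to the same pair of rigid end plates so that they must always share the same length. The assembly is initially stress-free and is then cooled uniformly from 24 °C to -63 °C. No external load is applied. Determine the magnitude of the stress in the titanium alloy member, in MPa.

σ ≈ 24.5 MPa (compressive)

Both members must finish at the same length. With the larger α, the magnesium alloy tends to over-contract; the plates restrain it, putting the magnesium alloy in tension and the titanium alloy in compression. With no external load the two internal forces are equal and opposite, magnitude P.
Compatibility of the two members (thermal + elastic change equal): (α₁ − α₂)ΔT = P·[1/(A₁E₁) + 1/(A₂E₂)].
|α₁ − α₂|·ΔT = 15.8×10⁻⁶ × 87 = 0.001375.
1/(A₁E₁) + 1/(A₂E₂) = 1/(750×45×10³) + 1/(1575×106×10³) = 3.562×10⁻⁸ N⁻¹.
P = 0.001375 / 3.562×10⁻⁸ = 38590 N = 38.59 kN.
σ_{titanium alloy} = P/A₂ = 38590/1575 = 24.5 MPa, compressive.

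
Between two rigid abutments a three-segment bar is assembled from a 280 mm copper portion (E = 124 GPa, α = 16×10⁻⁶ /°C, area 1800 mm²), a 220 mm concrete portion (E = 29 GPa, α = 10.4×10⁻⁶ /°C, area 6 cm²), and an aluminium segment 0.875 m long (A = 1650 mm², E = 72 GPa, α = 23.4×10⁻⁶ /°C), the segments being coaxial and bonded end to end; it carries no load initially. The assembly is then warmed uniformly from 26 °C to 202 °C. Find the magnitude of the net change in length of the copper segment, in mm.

|ΔL| ≈ 0.506 mm

Free thermal expansion of the whole bar: Σ αᵢΔT Lᵢ = 16×10⁻⁶×176×280 + 10.4×10⁻⁶×176×220 + 23.4×10⁻⁶×176×875 = 4.795 mm.
The rigid supports impose zero overall length change; the single axial force P common to all segments must satisfy P Σ Lᵢ/(AᵢEᵢ) = δ_free.
The series flexibility is Σ Lᵢ/(AᵢEᵢ) = 280/(1800×124×10³) + 220/(600×29×10³) + 875/(1650×72×10³) = 2.126×10⁻⁵ mm/N.
Hence P = δ_free / Σ(L/AE) = 4.795/2.126×10⁻⁵ = 225.5 kN (compressive).
For the copper segment, free thermal change = 16×10⁻⁶×176×280 = 0.7885 mm and elastic change from P = 225500×280/(1800×124×10³) = 0.2829 mm; these oppose, so the net change is 0.506 mm (segment lengthens).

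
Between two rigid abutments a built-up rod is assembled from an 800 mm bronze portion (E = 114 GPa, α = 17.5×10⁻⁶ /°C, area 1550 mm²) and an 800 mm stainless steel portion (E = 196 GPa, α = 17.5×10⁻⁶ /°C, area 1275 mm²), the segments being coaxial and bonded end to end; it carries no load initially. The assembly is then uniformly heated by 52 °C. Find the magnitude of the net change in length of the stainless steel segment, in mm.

|ΔL| ≈ 0.125 mm

If the supports were absent, the total length change would be Σ αᵢΔT Lᵢ = 17.5×10⁻⁶×52×800 + 17.5×10⁻⁶×52×800 = 1.456 mm.
Since the ends are fixed, an axial force P builds up, equal in every segment, with P · Σ Lᵢ/(AᵢEᵢ) = δ_free.
The series flexibility is Σ Lᵢ/(AᵢEᵢ) = 800/(1550×114×10³) + 800/(1275×196×10³) = 7.729×10⁻⁶ mm/N.
P = 1.456 / 7.729×10⁻⁶ = 188400 N = 188.4 kN, compressive.
For the stainless steel segment, free thermal change = 17.5×10⁻⁶×52×800 = 0.728 mm and elastic change from P = 188400×800/(1275×196×10³) = 0.6031 mm; these oppose, so the net change is 0.125 mm (segment lengthens).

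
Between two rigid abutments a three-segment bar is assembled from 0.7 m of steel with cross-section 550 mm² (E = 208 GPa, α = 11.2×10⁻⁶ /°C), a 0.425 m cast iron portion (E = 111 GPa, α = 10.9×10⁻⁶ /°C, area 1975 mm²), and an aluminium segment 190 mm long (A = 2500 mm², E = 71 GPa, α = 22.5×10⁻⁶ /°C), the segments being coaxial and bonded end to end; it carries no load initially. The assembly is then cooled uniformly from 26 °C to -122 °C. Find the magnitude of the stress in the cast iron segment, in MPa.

If the supports were absent, the total length change would be Σ αᵢΔT Lᵢ = 11.2×10⁻⁶×148×700 + 10.9×10⁻⁶×148×425 + 22.5×10⁻⁶×148×190 = 2.479 mm.
Since the ends are fixed, an axial force P builds up, equal in every segment, with P · Σ Lᵢ/(AᵢEᵢ) = δ_free.
Σ Lᵢ/(AᵢEᵢ) = 700/(550×208×10³) + 425/(1975×111×10³) + 190/(2500×71×10³) = 9.128×10⁻⁶ mm/N.
P = 2.479 / 9.128×10⁻⁶ = 271500 N = 271.5 kN, tensile.
σ_{cast iron} = P / A = 271500 / 1975 = 137.5 MPa.

σ ≈ 137 MPa (tensile)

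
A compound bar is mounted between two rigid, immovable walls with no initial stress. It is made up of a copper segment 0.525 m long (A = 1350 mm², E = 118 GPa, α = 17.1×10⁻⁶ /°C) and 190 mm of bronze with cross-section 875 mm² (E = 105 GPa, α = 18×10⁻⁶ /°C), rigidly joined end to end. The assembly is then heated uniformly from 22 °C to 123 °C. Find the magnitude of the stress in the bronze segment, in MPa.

With the walls removed the bar would change length by δ_free = Σ αᵢΔT Lᵢ = 17.1×10⁻⁶×101×525 + 18×10⁻⁶×101×190 = 1.252 mm.
The rigid supports impose zero overall length change; the single axial force P common to all segments must satisfy P Σ Lᵢ/(AᵢEᵢ) = δ_free.
Σ Lᵢ/(AᵢEᵢ) = 525/(1350×118×10³) + 190/(875×105×10³) = 5.364×10⁻⁶ mm/N.
So P = 1.252 / 5.364×10⁻⁶ = 233.4 kN, compressive.
σ_{bronze} = P / A = 233400 / 875 = 266.8 MPa.

σ ≈ 267 MPa (compressive)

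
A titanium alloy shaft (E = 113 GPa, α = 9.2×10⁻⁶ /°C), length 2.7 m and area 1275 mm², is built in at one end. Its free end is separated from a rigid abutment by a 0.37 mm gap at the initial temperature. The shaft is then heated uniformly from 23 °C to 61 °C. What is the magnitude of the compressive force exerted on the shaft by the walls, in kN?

P ≈ 30.6 kN

Unrestrained expansion: δ_free = αΔT L = 9.2×10⁻⁶ × 38 × 2700 = 0.9439 mm.
The gap closes (δ_free > 0.37 mm) and the wall then resists a further 0.9439 − 0.37 = 0.5739 mm of expansion.
That suppressed elongation corresponds to σ = E·Δ/L = 113×10³ × 0.5739/2700 = 24.02 MPa.
Force on the wall = σA = 24.02 × 1275 mm² = 30.63 kN.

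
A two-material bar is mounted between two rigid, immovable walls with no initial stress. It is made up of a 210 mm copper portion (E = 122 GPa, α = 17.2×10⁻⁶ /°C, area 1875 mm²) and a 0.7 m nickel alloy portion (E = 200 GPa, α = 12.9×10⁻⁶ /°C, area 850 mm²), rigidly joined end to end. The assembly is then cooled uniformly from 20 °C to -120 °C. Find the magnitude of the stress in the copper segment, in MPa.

σ ≈ 187 MPa (tensile)

With the walls removed the bar would change length by δ_free = Σ αᵢΔT Lᵢ = 17.2×10⁻⁶×140×210 + 12.9×10⁻⁶×140×700 = 1.77 mm.
Since the ends are fixed, an axial force P builds up, equal in every segment, with P · Σ Lᵢ/(AᵢEᵢ) = δ_free.
The series flexibility is Σ Lᵢ/(AᵢEᵢ) = 210/(1875×122×10³) + 700/(850×200×10³) = 5.036×10⁻⁶ mm/N.
P = 1.77 / 5.036×10⁻⁶ = 351500 N = 351.5 kN, tensile.
σ_{copper} = P / A = 351500 / 1875 = 187.4 MPa.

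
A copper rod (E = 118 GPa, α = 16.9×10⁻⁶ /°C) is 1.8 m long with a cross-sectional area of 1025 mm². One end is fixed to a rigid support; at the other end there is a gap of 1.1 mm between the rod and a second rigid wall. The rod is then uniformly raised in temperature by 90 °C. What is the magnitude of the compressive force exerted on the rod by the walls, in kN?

Free thermal elongation = αΔT L = 16.9×10⁻⁶ × 90 × 1800 = 2.738 mm.
This exceeds the 1.1 mm gap, so the wall pushes back. The portion of expansion that must be recovered elastically is δ_free − gap = 2.738 − 1.1 = 1.638 mm.
Compatibility: PL/(AE) = 1.638 mm, so σ = P/A = E × (1.638/1800) = 107.4 MPa.
P = σA = 107.4 × 1025 = 110.1 kN.

P ≈ 110 kN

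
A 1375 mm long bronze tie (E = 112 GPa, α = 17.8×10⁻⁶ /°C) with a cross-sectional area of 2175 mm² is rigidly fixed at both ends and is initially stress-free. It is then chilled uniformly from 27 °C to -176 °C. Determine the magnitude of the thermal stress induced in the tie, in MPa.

σ ≈ 405 MPa (tensile)

Because both ends are immovable the net strain is zero, and the suppressed thermal strain is αΔT = 17.8×10⁻⁶ × 203 = 3613.4×10⁻⁶.
The stress required to suppress this strain is σ = Eε = 112×10³ × 3613.4×10⁻⁶ = 404.7 MPa, tensile since the tie is trying to contract.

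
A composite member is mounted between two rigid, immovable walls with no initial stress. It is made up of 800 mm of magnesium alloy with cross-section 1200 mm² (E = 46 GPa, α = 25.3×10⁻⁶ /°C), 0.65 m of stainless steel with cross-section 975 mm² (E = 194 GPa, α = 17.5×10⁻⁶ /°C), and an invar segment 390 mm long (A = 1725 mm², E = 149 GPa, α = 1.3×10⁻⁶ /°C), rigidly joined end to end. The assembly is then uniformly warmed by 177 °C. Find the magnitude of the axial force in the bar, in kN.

With the walls removed the bar would change length by δ_free = Σ αᵢΔT Lᵢ = 25.3×10⁻⁶×177×800 + 17.5×10⁻⁶×177×650 + 1.3×10⁻⁶×177×390 = 5.686 mm.
Since the ends are fixed, an axial force P builds up, equal in every segment, with P · Σ Lᵢ/(AᵢEᵢ) = δ_free.
The series flexibility is Σ Lᵢ/(AᵢEᵢ) = 800/(1200×46×10³) + 650/(975×194×10³) + 390/(1725×149×10³) = 1.945×10⁻⁵ mm/N.
P = 5.686 / 1.945×10⁻⁵ = 292400 N = 292.4 kN, compressive.

P ≈ 292 kN (compressive)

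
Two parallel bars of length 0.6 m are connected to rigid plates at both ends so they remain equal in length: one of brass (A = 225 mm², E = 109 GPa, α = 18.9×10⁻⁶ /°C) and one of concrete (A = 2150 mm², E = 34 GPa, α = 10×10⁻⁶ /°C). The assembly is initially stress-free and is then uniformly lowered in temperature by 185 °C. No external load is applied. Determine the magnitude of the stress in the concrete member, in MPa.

Equilibrium of a rigid end plate with no external load gives equal and opposite internal forces ±P in the two members. Since α_{brass} > α_{concrete}, cooling drives the brass into tension and the concrete into compression.
Setting the final lengths equal and cancelling L: (α₁ − α₂)ΔT = P/(A₁E₁) + P/(A₂E₂).
|α₁ − α₂|·ΔT = 8.9×10⁻⁶ × 185 = 0.001646.
1/(A₁E₁) + 1/(A₂E₂) = 1/(225×109×10³) + 1/(2150×34×10³) = 5.445×10⁻⁸ N⁻¹.
P = 0.001646 / 5.445×10⁻⁸ = 30240 N = 30.24 kN.
σ_{concrete} = P/A₂ = 30240/2150 = 14.06 MPa, compressive.

σ ≈ 14.1 MPa (compressive)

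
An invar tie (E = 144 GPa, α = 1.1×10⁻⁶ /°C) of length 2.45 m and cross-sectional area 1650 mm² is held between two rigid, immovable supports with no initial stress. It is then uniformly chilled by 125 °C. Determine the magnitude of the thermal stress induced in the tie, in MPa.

σ ≈ 19.8 MPa (tensile)

With length fixed, the mechanical strain must cancel the thermal strain αΔT = 1.1×10⁻⁶ × 125 = 137.5×10⁻⁶.
The stress required to suppress this strain is σ = Eε = 144×10³ × 137.5×10⁻⁶ = 19.8 MPa, tensile since the tie is trying to contract.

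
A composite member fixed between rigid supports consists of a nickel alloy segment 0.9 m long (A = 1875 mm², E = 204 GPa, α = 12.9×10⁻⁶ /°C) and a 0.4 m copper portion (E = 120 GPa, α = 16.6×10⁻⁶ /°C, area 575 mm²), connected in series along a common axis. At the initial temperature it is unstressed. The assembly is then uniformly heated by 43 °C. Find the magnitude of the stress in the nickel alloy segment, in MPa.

If the supports were absent, the total length change would be Σ αᵢΔT Lᵢ = 12.9×10⁻⁶×43×900 + 16.6×10⁻⁶×43×400 = 0.7848 mm.
The rigid supports impose zero overall length change; the single axial force P common to all segments must satisfy P Σ Lᵢ/(AᵢEᵢ) = δ_free.
The series flexibility is Σ Lᵢ/(AᵢEᵢ) = 900/(1875×204×10³) + 400/(575×120×10³) = 8.15×10⁻⁶ mm/N.
Hence P = δ_free / Σ(L/AE) = 0.7848/8.15×10⁻⁶ = 96.29 kN (compressive).
σ_{nickel alloy} = P / A = 96290 / 1875 = 51.35 MPa.

σ ≈ 51.4 MPa (compressive)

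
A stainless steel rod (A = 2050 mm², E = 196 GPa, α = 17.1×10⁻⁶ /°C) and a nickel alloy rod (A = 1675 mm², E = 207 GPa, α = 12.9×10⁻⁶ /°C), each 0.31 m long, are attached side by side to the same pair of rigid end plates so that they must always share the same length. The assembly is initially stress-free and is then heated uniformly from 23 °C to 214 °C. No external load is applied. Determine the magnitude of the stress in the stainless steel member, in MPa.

σ ≈ 72.8 MPa (compressive)

Equilibrium of a rigid end plate with no external load gives equal and opposite internal forces ±P in the two members. Since α_{stainless steel} > α_{nickel alloy}, heating drives the stainless steel into compression and the nickel alloy into tension.
Setting the final lengths equal and cancelling L: (α₁ − α₂)ΔT = P/(A₁E₁) + P/(A₂E₂).
|α₁ − α₂|·ΔT = 4.2×10⁻⁶ × 191 = 0.0008022.
1/(A₁E₁) + 1/(A₂E₂) = 1/(2050×196×10³) + 1/(1675×207×10³) = 5.373×10⁻⁹ N⁻¹.
P = 0.0008022 / 5.373×10⁻⁹ = 149300 N = 149.3 kN.
σ_{stainless steel} = P/A₁ = 149300/2050 = 72.83 MPa, compressive.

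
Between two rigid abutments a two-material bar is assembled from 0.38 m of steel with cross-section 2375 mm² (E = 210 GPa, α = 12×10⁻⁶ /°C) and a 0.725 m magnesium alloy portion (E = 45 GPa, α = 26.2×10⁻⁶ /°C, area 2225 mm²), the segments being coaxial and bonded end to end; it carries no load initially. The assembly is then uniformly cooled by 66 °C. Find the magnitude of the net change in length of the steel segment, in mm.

|ΔL| ≈ 0.153 mm

With the walls removed the bar would change length by δ_free = Σ αᵢΔT Lᵢ = 12×10⁻⁶×66×380 + 26.2×10⁻⁶×66×725 = 1.555 mm.
The rigid supports impose zero overall length change; the single axial force P common to all segments must satisfy P Σ Lᵢ/(AᵢEᵢ) = δ_free.
Σ Lᵢ/(AᵢEᵢ) = 380/(2375×210×10³) + 725/(2225×45×10³) = 8.003×10⁻⁶ mm/N.
P = 1.555 / 8.003×10⁻⁶ = 194300 N = 194.3 kN, tensile.
For the steel segment, free thermal change = 12×10⁻⁶×66×380 = 0.301 mm and elastic change from P = 194300×380/(2375×210×10³) = 0.148 mm; these oppose, so the net change is 0.153 mm (segment shortens).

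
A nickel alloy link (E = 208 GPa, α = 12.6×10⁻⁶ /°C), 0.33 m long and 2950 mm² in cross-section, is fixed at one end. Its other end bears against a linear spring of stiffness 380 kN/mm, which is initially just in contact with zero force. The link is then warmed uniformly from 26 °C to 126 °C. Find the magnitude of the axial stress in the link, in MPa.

Free thermal expansion: δ_free = αΔT L = 12.6×10⁻⁶ × 100 × 330 = 0.4158 mm.
Let P be the compressive force at the spring. The link shortens elastically by PL/(AE) and the spring compresses by P/k; together these equal δ_free.
P [ L/(AE) + 1/k ] = δ_free → P [ 330/(2950×208×10³) + 1/(380×10³) ] = 0.4158.
P = 0.4158 / 3.169×10⁻⁶ = 131200 N.
σ = P/A = 131200/2950 = 44.47 MPa.

σ ≈ 44.5 MPa (compressive)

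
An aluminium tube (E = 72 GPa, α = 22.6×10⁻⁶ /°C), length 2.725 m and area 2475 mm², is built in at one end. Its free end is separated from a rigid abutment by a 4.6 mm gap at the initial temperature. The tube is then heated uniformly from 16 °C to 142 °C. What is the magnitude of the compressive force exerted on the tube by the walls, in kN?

P ≈ 207 kN

Free thermal elongation = αΔT L = 22.6×10⁻⁶ × 126 × 2725 = 7.76 mm.
After closing the 4.6 mm clearance, 7.76 − 4.6 = 3.16 mm of expansion remains to be suppressed by the wall.
Compatibility: PL/(AE) = 3.16 mm, so σ = P/A = E × (3.16/2725) = 83.49 MPa.
P = σA = 83.49 × 2475 = 206.6 kN.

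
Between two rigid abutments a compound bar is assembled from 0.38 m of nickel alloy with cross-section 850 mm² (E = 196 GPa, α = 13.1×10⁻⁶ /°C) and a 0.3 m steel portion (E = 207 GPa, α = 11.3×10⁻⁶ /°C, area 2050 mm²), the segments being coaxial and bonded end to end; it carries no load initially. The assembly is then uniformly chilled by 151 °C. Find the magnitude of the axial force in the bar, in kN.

If the supports were absent, the total length change would be Σ αᵢΔT Lᵢ = 13.1×10⁻⁶×151×380 + 11.3×10⁻⁶×151×300 = 1.264 mm.
The rigid supports impose zero overall length change; the single axial force P common to all segments must satisfy P Σ Lᵢ/(AᵢEᵢ) = δ_free.
The series flexibility is Σ Lᵢ/(AᵢEᵢ) = 380/(850×196×10³) + 300/(2050×207×10³) = 2.988×10⁻⁶ mm/N.
P = 1.264 / 2.988×10⁻⁶ = 422900 N = 422.9 kN, tensile.

P ≈ 423 kN (tensile)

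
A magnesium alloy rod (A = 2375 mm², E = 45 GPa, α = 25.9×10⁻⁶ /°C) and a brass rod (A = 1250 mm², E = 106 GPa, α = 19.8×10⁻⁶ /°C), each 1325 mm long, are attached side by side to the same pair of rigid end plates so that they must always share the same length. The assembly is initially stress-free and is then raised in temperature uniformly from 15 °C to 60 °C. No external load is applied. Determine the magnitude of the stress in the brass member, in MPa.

Both members must finish at the same length. With the larger α, the magnesium alloy tends to over-expand; the plates restrain it, putting the magnesium alloy in compression and the brass in tension. With no external load the two internal forces are equal and opposite, magnitude P.
Setting the final lengths equal and cancelling L: (α₁ − α₂)ΔT = P/(A₁E₁) + P/(A₂E₂).
|α₁ − α₂|·ΔT = 6.1×10⁻⁶ × 45 = 0.0002745.
1/(A₁E₁) + 1/(A₂E₂) = 1/(2375×45×10³) + 1/(1250×106×10³) = 1.69×10⁻⁸ N⁻¹.
P = 0.0002745 / 1.69×10⁻⁸ = 16240 N = 16.24 kN.
σ_{brass} = P/A₂ = 16240/1250 = 12.99 MPa, tensile.

σ ≈ 13 MPa (tensile)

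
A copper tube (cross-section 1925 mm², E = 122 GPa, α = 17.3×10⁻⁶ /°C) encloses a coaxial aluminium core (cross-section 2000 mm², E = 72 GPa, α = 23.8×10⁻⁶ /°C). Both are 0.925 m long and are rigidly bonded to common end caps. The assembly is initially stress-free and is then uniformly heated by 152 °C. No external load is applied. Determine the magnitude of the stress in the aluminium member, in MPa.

Equilibrium of a rigid end plate with no external load gives equal and opposite internal forces ±P in the two members. Since α_{aluminium} > α_{copper}, heating drives the aluminium into compression and the copper into tension.
Compatibility of the two members (thermal + elastic change equal): (α₁ − α₂)ΔT = P·[1/(A₁E₁) + 1/(A₂E₂)].
|α₁ − α₂|·ΔT = 6.5×10⁻⁶ × 152 = 0.000988.
1/(A₁E₁) + 1/(A₂E₂) = 1/(1925×122×10³) + 1/(2000×72×10³) = 1.12×10⁻⁸ N⁻¹.
P = 0.000988 / 1.12×10⁻⁸ = 88190 N = 88.19 kN.
σ_{aluminium} = P/A₂ = 88190/2000 = 44.1 MPa, compressive.

σ ≈ 44.1 MPa (compressive)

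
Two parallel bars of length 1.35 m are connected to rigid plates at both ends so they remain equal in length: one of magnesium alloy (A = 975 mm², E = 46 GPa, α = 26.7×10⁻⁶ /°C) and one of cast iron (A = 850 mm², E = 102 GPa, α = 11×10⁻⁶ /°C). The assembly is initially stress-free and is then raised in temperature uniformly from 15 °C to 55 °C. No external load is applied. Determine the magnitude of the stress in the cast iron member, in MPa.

The magnesium alloy has the larger α, so on heating it would change length more than the cast iron if both were free. The rigid plates force a common final length, so the magnesium alloy is put into compression and the cast iron into tension, with equal and opposite forces P (no external load).
Setting the final lengths equal and cancelling L: (α₁ − α₂)ΔT = P/(A₁E₁) + P/(A₂E₂).
|α₁ − α₂|·ΔT = 15.7×10⁻⁶ × 40 = 0.000628.
1/(A₁E₁) + 1/(A₂E₂) = 1/(975×46×10³) + 1/(850×102×10³) = 3.383×10⁻⁸ N⁻¹.
P = 0.000628 / 3.383×10⁻⁸ = 18560 N = 18.56 kN.
σ_{cast iron} = P/A₂ = 18560/850 = 21.84 MPa, tensile.

σ ≈ 21.8 MPa (tensile)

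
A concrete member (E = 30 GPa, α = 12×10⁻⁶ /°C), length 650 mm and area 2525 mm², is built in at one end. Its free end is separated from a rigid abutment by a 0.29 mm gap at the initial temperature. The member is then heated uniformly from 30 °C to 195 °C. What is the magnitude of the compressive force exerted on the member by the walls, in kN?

Unrestrained expansion: δ_free = αΔT L = 12×10⁻⁶ × 165 × 650 = 1.287 mm.
This exceeds the 0.29 mm gap, so the wall pushes back. The portion of expansion that must be recovered elastically is δ_free − gap = 1.287 − 0.29 = 0.997 mm.
So σ = E(δ_free − g)/L = 30×10³ × 0.997/650 = 46.02 MPa.
P = σA = 46.02 × 2525 = 116.2 kN.

P ≈ 116 kN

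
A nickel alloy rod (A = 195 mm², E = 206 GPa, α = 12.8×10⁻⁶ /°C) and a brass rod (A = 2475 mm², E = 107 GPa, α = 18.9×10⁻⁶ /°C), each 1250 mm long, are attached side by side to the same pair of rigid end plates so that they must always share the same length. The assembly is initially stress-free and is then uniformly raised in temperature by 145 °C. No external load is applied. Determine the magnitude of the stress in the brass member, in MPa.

Equilibrium of a rigid end plate with no external load gives equal and opposite internal forces ±P in the two members. Since α_{brass} > α_{nickel alloy}, heating drives the brass into compression and the nickel alloy into tension.
Setting the final lengths equal and cancelling L: (α₁ − α₂)ΔT = P/(A₁E₁) + P/(A₂E₂).
|α₁ − α₂|·ΔT = 6.1×10⁻⁶ × 145 = 0.0008845.
1/(A₁E₁) + 1/(A₂E₂) = 1/(195×206×10³) + 1/(2475×107×10³) = 2.867×10⁻⁸ N⁻¹.
So P = 0.0008845 / 2.867×10⁻⁸ = 30.85 kN.
σ_{brass} = P/A₂ = 30850/2475 = 12.46 MPa, compressive.

σ ≈ 12.5 MPa (compressive)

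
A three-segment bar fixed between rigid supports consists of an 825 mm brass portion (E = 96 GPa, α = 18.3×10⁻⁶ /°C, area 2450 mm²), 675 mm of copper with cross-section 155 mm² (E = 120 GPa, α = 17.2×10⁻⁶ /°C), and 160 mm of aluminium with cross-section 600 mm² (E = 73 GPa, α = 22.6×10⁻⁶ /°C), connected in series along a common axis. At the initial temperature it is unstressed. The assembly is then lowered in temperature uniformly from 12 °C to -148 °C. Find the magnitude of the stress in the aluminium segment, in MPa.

σ ≈ 186 MPa (tensile)

If the supports were absent, the total length change would be Σ αᵢΔT Lᵢ = 18.3×10⁻⁶×160×825 + 17.2×10⁻⁶×160×675 + 22.6×10⁻⁶×160×160 = 4.852 mm.
Since the ends are fixed, an axial force P builds up, equal in every segment, with P · Σ Lᵢ/(AᵢEᵢ) = δ_free.
The series flexibility is Σ Lᵢ/(AᵢEᵢ) = 825/(2450×96×10³) + 675/(155×120×10³) + 160/(600×73×10³) = 4.345×10⁻⁵ mm/N.
P = 4.852 / 4.345×10⁻⁵ = 111700 N = 111.7 kN, tensile.
σ_{aluminium} = P / A = 111700 / 600 = 186.1 MPa.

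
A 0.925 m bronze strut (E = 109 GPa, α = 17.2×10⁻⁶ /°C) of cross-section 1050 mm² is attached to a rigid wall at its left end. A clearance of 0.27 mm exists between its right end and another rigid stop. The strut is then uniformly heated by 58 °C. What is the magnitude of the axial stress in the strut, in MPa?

If the wall were absent the strut would grow by αΔT L = 17.2×10⁻⁶ × 58 × 925 = 0.9228 mm.
This exceeds the 0.27 mm gap, so the wall pushes back. The portion of expansion that must be recovered elastically is δ_free − gap = 0.9228 − 0.27 = 0.6528 mm.
That suppressed elongation corresponds to σ = E·Δ/L = 109×10³ × 0.6528/925 = 76.92 MPa.

σ ≈ 76.9 MPa (compressive)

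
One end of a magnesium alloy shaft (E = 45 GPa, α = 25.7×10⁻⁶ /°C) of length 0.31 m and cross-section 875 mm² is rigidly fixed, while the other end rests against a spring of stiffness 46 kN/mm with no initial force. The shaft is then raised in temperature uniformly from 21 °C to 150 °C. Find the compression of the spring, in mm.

δ ≈ 0.754 mm

Free thermal expansion: δ_free = αΔT L = 25.7×10⁻⁶ × 129 × 310 = 1.028 mm.
Let P be the compressive force at the spring. The shaft shortens elastically by PL/(AE) and the spring compresses by P/k; together these equal δ_free.
P [ L/(AE) + 1/k ] = δ_free → P [ 310/(875×45×10³) + 1/(46×10³) ] = 1.028.
P = 1.028 / 2.961×10⁻⁵ = 34710 N.
Spring compression = P/k = 34710/(46×10³) = 0.7545 mm.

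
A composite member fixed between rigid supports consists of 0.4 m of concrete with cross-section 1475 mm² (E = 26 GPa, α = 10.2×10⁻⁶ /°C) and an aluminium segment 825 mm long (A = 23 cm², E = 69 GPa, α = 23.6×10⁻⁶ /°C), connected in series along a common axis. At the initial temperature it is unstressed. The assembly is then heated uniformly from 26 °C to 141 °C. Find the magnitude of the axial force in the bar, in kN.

Free thermal expansion of the whole bar: Σ αᵢΔT Lᵢ = 10.2×10⁻⁶×115×400 + 23.6×10⁻⁶×115×825 = 2.708 mm.
The rigid supports impose zero overall length change; the single axial force P common to all segments must satisfy P Σ Lᵢ/(AᵢEᵢ) = δ_free.
The series flexibility is Σ Lᵢ/(AᵢEᵢ) = 400/(1475×26×10³) + 825/(2300×69×10³) = 1.563×10⁻⁵ mm/N.
Hence P = δ_free / Σ(L/AE) = 2.708/1.563×10⁻⁵ = 173.3 kN (compressive).

P ≈ 173 kN (compressive)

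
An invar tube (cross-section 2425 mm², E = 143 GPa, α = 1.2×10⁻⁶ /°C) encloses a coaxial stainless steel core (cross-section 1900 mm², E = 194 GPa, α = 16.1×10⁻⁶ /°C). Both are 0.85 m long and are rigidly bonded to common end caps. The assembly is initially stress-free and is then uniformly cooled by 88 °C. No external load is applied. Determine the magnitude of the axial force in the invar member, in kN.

Both members must finish at the same length. With the larger α, the stainless steel tends to over-contract; the plates restrain it, putting the stainless steel in tension and the invar in compression. With no external load the two internal forces are equal and opposite, magnitude P.
Setting the final lengths equal and cancelling L: (α₁ − α₂)ΔT = P/(A₁E₁) + P/(A₂E₂).
|α₁ − α₂|·ΔT = 14.9×10⁻⁶ × 88 = 0.001311.
1/(A₁E₁) + 1/(A₂E₂) = 1/(2425×143×10³) + 1/(1900×194×10³) = 5.597×10⁻⁹ N⁻¹.
P = 0.001311 / 5.597×10⁻⁹ = 234300 N = 234.3 kN.

P ≈ 234 kN (compressive in the invar)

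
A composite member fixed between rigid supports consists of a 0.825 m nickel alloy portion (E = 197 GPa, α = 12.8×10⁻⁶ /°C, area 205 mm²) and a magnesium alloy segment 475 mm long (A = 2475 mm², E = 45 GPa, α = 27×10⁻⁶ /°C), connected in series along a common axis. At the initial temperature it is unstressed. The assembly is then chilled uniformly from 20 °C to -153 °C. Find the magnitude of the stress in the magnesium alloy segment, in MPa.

If the supports were absent, the total length change would be Σ αᵢΔT Lᵢ = 12.8×10⁻⁶×173×825 + 27×10⁻⁶×173×475 = 4.046 mm.
The rigid supports impose zero overall length change; the single axial force P common to all segments must satisfy P Σ Lᵢ/(AᵢEᵢ) = δ_free.
Σ Lᵢ/(AᵢEᵢ) = 825/(205×197×10³) + 475/(2475×45×10³) = 2.469×10⁻⁵ mm/N.
So P = 4.046 / 2.469×10⁻⁵ = 163.8 kN, tensile.
σ_{magnesium alloy} = P / A = 163800 / 2475 = 66.2 MPa.

σ ≈ 66.2 MPa (tensile)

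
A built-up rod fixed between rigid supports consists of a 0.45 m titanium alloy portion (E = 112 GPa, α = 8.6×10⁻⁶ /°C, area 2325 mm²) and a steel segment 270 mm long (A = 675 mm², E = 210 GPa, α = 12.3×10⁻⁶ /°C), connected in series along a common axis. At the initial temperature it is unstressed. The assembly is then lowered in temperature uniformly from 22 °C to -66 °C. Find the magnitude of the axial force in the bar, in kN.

Free thermal contraction of the whole bar: Σ αᵢΔT Lᵢ = 8.6×10⁻⁶×88×450 + 12.3×10⁻⁶×88×270 = 0.6328 mm.
The rigid supports impose zero overall length change; the single axial force P common to all segments must satisfy P Σ Lᵢ/(AᵢEᵢ) = δ_free.
Σ Lᵢ/(AᵢEᵢ) = 450/(2325×112×10³) + 270/(675×210×10³) = 3.633×10⁻⁶ mm/N.
Hence P = δ_free / Σ(L/AE) = 0.6328/3.633×10⁻⁶ = 174.2 kN (tensile).

P ≈ 174 kN (tensile)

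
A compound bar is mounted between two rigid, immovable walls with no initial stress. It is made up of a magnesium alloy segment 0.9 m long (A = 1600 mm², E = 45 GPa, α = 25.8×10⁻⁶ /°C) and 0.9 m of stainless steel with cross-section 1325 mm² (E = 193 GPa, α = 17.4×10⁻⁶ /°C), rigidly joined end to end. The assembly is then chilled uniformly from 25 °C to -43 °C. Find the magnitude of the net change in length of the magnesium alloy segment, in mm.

If the supports were absent, the total length change would be Σ αᵢΔT Lᵢ = 25.8×10⁻⁶×68×900 + 17.4×10⁻⁶×68×900 = 2.644 mm.
The walls prevent any net length change, so an axial force P (same in every segment) develops. Compatibility: P · Σ Lᵢ/(AᵢEᵢ) = δ_free.
The series flexibility is Σ Lᵢ/(AᵢEᵢ) = 900/(1600×45×10³) + 900/(1325×193×10³) = 1.602×10⁻⁵ mm/N.
P = 2.644 / 1.602×10⁻⁵ = 165000 N = 165 kN, tensile.
For the magnesium alloy segment, free thermal change = 25.8×10⁻⁶×68×900 = 1.579 mm and elastic change from P = 165000×900/(1600×45×10³) = 2.063 mm; these oppose, so the net change is 0.484 mm (segment lengthens).

|ΔL| ≈ 0.484 mm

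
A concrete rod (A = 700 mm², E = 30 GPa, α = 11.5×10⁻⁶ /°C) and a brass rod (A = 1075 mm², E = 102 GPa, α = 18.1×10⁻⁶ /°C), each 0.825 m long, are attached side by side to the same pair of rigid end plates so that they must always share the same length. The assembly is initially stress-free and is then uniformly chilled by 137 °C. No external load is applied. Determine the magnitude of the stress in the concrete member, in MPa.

Equilibrium of a rigid end plate with no external load gives equal and opposite internal forces ±P in the two members. Since α_{brass} > α_{concrete}, cooling drives the brass into tension and the concrete into compression.
Equating the net (thermal + elastic) strains gives |α₁ − α₂|·ΔT = P·[1/(A₁E₁) + 1/(A₂E₂)].
|α₁ − α₂|·ΔT = 6.6×10⁻⁶ × 137 = 0.0009042.
1/(A₁E₁) + 1/(A₂E₂) = 1/(700×30×10³) + 1/(1075×102×10³) = 5.674×10⁻⁸ N⁻¹.
So P = 0.0009042 / 5.674×10⁻⁸ = 15.94 kN.
σ_{concrete} = P/A₁ = 15940/700 = 22.77 MPa, compressive.

σ ≈ 22.8 MPa (compressive)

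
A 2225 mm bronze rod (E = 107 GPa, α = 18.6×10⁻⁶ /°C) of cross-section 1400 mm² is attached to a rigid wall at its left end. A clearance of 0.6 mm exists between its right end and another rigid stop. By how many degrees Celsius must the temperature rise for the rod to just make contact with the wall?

The gap closes when αΔT L = 0.6 mm, since the rod is still unstressed at that instant.
ΔT = 0.6 / (18.6×10⁻⁶ × 2225) = 14.5 °C.

ΔT ≈ 14.5 °C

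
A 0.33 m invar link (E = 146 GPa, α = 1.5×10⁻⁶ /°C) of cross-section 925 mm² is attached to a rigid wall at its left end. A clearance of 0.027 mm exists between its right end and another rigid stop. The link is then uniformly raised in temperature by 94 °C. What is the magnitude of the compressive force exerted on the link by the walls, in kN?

P ≈ 7.99 kN

Free thermal elongation = αΔT L = 1.5×10⁻⁶ × 94 × 330 = 0.04653 mm.
This exceeds the 0.027 mm gap, so the wall pushes back. The portion of expansion that must be recovered elastically is δ_free − gap = 0.04653 − 0.027 = 0.01953 mm.
So σ = E(δ_free − g)/L = 146×10³ × 0.01953/330 = 8.641 MPa.
P = σA = 8.641 × 925 = 7.993 kN.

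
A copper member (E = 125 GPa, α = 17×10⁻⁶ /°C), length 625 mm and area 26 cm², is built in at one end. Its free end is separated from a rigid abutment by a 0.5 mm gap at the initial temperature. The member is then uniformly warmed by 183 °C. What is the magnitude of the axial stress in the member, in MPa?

σ ≈ 289 MPa (compressive)

Free thermal elongation = αΔT L = 17×10⁻⁶ × 183 × 625 = 1.944 mm.
This exceeds the 0.5 mm gap, so the wall pushes back. The portion of expansion that must be recovered elastically is δ_free − gap = 1.944 − 0.5 = 1.444 mm.
Compatibility: PL/(AE) = 1.444 mm, so σ = P/A = E × (1.444/625) = 288.9 MPa.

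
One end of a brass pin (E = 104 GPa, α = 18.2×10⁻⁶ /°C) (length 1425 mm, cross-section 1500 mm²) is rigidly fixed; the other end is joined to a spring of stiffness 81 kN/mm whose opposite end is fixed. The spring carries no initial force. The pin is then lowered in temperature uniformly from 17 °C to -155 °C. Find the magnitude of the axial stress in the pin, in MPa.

σ ≈ 138 MPa (tensile)

If the spring were absent the pin would shorten by αΔT L = 18.2×10⁻⁶ × 172 × 1425 = 4.461 mm.
With a force P in the spring, the elastic change of the pin is PL/(AE) and that of the spring is P/k; compatibility requires their sum to equal δ_free.
P [ L/(AE) + 1/k ] = δ_free → P [ 1425/(1500×104×10³) + 1/(81×10³) ] = 4.461.
P = 4.461 / 2.148×10⁻⁵ = 207700 N.
σ = P/A = 207700/1500 = 138.4 MPa.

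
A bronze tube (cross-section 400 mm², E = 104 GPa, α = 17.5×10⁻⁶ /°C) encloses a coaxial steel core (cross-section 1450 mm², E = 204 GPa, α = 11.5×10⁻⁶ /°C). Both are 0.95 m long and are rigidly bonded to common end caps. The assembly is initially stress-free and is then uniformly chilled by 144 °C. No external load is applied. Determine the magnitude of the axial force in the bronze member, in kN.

P ≈ 31.5 kN (tensile in the bronze)

The bronze has the larger α, so on cooling it would change length more than the steel if both were free. The rigid plates force a common final length, so the bronze is put into tension and the steel into compression, with equal and opposite forces P (no external load).
Equating the net (thermal + elastic) strains gives |α₁ − α₂|·ΔT = P·[1/(A₁E₁) + 1/(A₂E₂)].
|α₁ − α₂|·ΔT = 6×10⁻⁶ × 144 = 0.000864.
1/(A₁E₁) + 1/(A₂E₂) = 1/(400×104×10³) + 1/(1450×204×10³) = 2.742×10⁻⁸ N⁻¹.
P = 0.000864 / 2.742×10⁻⁸ = 31510 N = 31.51 kN.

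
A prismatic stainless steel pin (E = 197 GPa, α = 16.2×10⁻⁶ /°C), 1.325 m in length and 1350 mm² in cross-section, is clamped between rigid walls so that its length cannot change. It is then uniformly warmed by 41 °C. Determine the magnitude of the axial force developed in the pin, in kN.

P ≈ 177 kN (compressive)

With zero net strain, σ = E·αΔT = 197 GPa × 16.2×10⁻⁶ × 41 = 130.8 MPa.
Axial force P = σA = 130.8 × 1350 = 176600 N = 176.6 kN, compressive.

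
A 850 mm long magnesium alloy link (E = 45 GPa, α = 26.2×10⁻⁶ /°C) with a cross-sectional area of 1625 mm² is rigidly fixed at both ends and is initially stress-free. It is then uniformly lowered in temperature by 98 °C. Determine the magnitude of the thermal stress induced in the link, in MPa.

σ ≈ 116 MPa (tensile)

With length fixed, the mechanical strain must cancel the thermal strain αΔT = 26.2×10⁻⁶ × 98 = 2567.6×10⁻⁶.
Hence σ = E·αΔT = 45×10³ × 2567.6×10⁻⁶ = 115.5 MPa, tensile.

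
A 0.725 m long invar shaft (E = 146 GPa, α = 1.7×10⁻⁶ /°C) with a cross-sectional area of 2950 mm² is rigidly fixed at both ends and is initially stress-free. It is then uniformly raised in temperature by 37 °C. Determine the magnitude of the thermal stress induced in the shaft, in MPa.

σ ≈ 9.18 MPa (compressive)

With length fixed, the mechanical strain must cancel the thermal strain αΔT = 1.7×10⁻⁶ × 37 = 62.9×10⁻⁶.
The stress required to suppress this strain is σ = Eε = 146×10³ × 62.9×10⁻⁶ = 9.183 MPa, compressive since the shaft is trying to expand.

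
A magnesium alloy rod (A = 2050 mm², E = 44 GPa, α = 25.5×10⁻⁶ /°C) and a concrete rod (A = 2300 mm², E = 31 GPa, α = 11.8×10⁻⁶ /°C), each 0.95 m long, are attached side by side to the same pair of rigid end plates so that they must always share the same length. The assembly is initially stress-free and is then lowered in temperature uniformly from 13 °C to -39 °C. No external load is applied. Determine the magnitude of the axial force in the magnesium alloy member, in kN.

P ≈ 28.4 kN (tensile in the magnesium alloy)

Both members must finish at the same length. With the larger α, the magnesium alloy tends to over-contract; the plates restrain it, putting the magnesium alloy in tension and the concrete in compression. With no external load the two internal forces are equal and opposite, magnitude P.
Setting the final lengths equal and cancelling L: (α₁ − α₂)ΔT = P/(A₁E₁) + P/(A₂E₂).
|α₁ − α₂|·ΔT = 13.7×10⁻⁶ × 52 = 0.0007124.
1/(A₁E₁) + 1/(A₂E₂) = 1/(2050×44×10³) + 1/(2300×31×10³) = 2.511×10⁻⁸ N⁻¹.
P = 0.0007124 / 2.511×10⁻⁸ = 28370 N = 28.37 kN.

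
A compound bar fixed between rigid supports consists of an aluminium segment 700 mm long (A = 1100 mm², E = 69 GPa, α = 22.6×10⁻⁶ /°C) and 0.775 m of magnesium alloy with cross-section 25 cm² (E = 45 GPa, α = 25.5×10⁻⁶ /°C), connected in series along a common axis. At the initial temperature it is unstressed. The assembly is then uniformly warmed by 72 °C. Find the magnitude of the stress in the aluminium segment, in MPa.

σ ≈ 145 MPa (compressive)

If the supports were absent, the total length change would be Σ αᵢΔT Lᵢ = 22.6×10⁻⁶×72×700 + 25.5×10⁻⁶×72×775 = 2.562 mm.
The walls prevent any net length change, so an axial force P (same in every segment) develops. Compatibility: P · Σ Lᵢ/(AᵢEᵢ) = δ_free.
The series flexibility is Σ Lᵢ/(AᵢEᵢ) = 700/(1100×69×10³) + 775/(2500×45×10³) = 1.611×10⁻⁵ mm/N.
Hence P = δ_free / Σ(L/AE) = 2.562/1.611×10⁻⁵ = 159 kN (compressive).
σ_{aluminium} = P / A = 159000 / 1100 = 144.6 MPa.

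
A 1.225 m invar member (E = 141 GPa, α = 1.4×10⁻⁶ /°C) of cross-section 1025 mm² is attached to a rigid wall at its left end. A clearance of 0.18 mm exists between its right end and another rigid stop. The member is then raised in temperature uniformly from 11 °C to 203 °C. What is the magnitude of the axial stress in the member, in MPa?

Unrestrained expansion: δ_free = αΔT L = 1.4×10⁻⁶ × 192 × 1225 = 0.3293 mm.
After closing the 0.18 mm clearance, 0.3293 − 0.18 = 0.1493 mm of expansion remains to be suppressed by the wall.
Compatibility: PL/(AE) = 0.1493 mm, so σ = P/A = E × (0.1493/1225) = 17.18 MPa.

σ ≈ 17.2 MPa (compressive)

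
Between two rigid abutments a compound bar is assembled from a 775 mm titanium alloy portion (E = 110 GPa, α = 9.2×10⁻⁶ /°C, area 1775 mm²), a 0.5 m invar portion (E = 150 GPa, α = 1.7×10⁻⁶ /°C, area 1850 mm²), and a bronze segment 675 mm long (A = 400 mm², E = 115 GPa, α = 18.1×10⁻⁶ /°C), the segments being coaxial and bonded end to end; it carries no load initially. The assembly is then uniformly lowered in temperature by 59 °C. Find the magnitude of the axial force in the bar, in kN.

P ≈ 58.3 kN (tensile)

With the walls removed the bar would change length by δ_free = Σ αᵢΔT Lᵢ = 9.2×10⁻⁶×59×775 + 1.7×10⁻⁶×59×500 + 18.1×10⁻⁶×59×675 = 1.192 mm.
The walls prevent any net length change, so an axial force P (same in every segment) develops. Compatibility: P · Σ Lᵢ/(AᵢEᵢ) = δ_free.
The series flexibility is Σ Lᵢ/(AᵢEᵢ) = 775/(1775×110×10³) + 500/(1850×150×10³) + 675/(400×115×10³) = 2.044×10⁻⁵ mm/N.
Hence P = δ_free / Σ(L/AE) = 1.192/2.044×10⁻⁵ = 58.29 kN (tensile).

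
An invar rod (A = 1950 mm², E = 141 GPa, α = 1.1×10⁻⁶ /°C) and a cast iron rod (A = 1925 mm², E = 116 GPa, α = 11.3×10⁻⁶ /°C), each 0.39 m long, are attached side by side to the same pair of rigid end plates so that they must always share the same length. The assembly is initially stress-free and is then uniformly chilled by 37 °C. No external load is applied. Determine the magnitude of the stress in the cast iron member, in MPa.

σ ≈ 24.2 MPa (tensile)

The cast iron has the larger α, so on cooling it would change length more than the invar if both were free. The rigid plates force a common final length, so the cast iron is put into tension and the invar into compression, with equal and opposite forces P (no external load).
Setting the final lengths equal and cancelling L: (α₁ − α₂)ΔT = P/(A₁E₁) + P/(A₂E₂).
|α₁ − α₂|·ΔT = 10.2×10⁻⁶ × 37 = 0.0003774.
1/(A₁E₁) + 1/(A₂E₂) = 1/(1950×141×10³) + 1/(1925×116×10³) = 8.115×10⁻⁹ N⁻¹.
So P = 0.0003774 / 8.115×10⁻⁹ = 46.5 kN.
σ_{cast iron} = P/A₂ = 46500/1925 = 24.16 MPa, tensile.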